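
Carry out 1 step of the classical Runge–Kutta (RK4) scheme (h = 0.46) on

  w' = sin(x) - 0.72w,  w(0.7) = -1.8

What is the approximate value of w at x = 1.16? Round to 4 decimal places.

RK4: k1 = f(x_n, w_n); k2 = f(x_n + h/2, w_n + (h/2)·k1); k3 = f(x_n + h/2, w_n + (h/2)·k2); k4 = f(x_n + h, w_n + h·k3); w_{n+1} = w_n + (h/6)·(k1 + 2k2 + 2k3 + k4).
x=0.700000, w=-1.800000:
  k1 = f(0.700000, -1.800000) = 1.940218
  k2 = f(0.930000, -1.353750) = 1.776320
  k3 = f(0.930000, -1.391446) = 1.803461
  k4 = f(1.160000, -0.970408) = 1.615497
  w ← -1.800000 + (0.46/6)·(k1 + 2k2 + 2k3 + k4) = -0.978495
w(1.16) ≈ -0.9785

-0.9785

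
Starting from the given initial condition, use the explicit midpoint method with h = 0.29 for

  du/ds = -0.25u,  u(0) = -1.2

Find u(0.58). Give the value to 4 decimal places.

Midpoint: k1 = f(s_n, u_n); k2 = f(s_n + h/2, u_n + (h/2)·k1); u_{n+1} = u_n + h·k2.
s=0.000000, u=-1.200000:
  k1 = f(0.000000, -1.200000) = 0.300000
  k2 = f(0.145000, -1.156500) = 0.289125
  u ← -1.200000 + 0.29·0.289125 = -1.116154
s=0.290000, u=-1.116154:
  k1 = f(0.290000, -1.116154) = 0.279038
  k2 = f(0.435000, -1.075693) = 0.268923
  u ← -1.116154 + 0.29·0.268923 = -1.038166
u(0.58) ≈ -1.0382

-1.0382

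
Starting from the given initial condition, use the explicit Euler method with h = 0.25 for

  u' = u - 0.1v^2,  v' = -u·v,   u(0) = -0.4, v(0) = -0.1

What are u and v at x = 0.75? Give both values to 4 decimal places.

-0.7824, -0.1431

Euler on (u,v): u_{n+1} = u_n + h·u', v_{n+1} = v_n + h·v'.
0.000000: (-0.400000, -0.100000); f=(-0.401000, -0.040000) → (-0.500250, -0.110000)
0.250000: (-0.500250, -0.110000); f=(-0.501460, -0.055028) → (-0.625615, -0.123757)
0.500000: (-0.625615, -0.123757); f=(-0.627147, -0.077424) → (-0.782402, -0.143113)
(u(0.75), v(0.75)) ≈ (-0.7824, -0.1431)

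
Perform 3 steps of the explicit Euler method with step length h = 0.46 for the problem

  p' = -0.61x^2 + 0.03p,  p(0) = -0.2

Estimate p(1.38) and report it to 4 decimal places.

Euler: p_{n+1} = p_n + h·f(x_n, p_n).
x=0.000000, p=-0.200000: f=-0.006000 → p ← -0.200000 + 0.46·(-0.006000) = -0.202760
x=0.460000, p=-0.202760: f=-0.135159 → p ← -0.202760 + 0.46·(-0.135159) = -0.264933
x=0.920000, p=-0.264933: f=-0.524252 → p ← -0.264933 + 0.46·(-0.524252) = -0.506089
p(1.38) ≈ -0.5061

-0.5061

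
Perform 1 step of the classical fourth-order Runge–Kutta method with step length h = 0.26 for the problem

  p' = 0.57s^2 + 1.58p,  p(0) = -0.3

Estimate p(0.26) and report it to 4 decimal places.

RK4: k1 = f(s_n, p_n); k2 = f(s_n + h/2, p_n + (h/2)·k1); k3 = f(s_n + h/2, p_n + (h/2)·k2); k4 = f(s_n + h, p_n + h·k3); p_{n+1} = p_n + (h/6)·(k1 + 2k2 + 2k3 + k4).
s=0.000000, p=-0.300000:
  k1 = f(0.000000, -0.300000) = -0.474000
  k2 = f(0.130000, -0.361620) = -0.561727
  k3 = f(0.130000, -0.373024) = -0.579746
  k4 = f(0.260000, -0.450734) = -0.673628
  p ← -0.300000 + (0.26/6)·(k1 + 2k2 + 2k3 + k4) = -0.448658
p(0.26) ≈ -0.4487

-0.4487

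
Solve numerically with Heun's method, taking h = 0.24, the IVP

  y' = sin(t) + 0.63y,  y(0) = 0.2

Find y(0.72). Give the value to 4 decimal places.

Heun: k1 = f(t_n, y_n); k2 = f(t_n + h, y_n + h·k1); y_{n+1} = y_n + (h/2)·(k1 + k2).
t=0.000000, y=0.200000:
  k1 = f(0.000000, 0.200000) = 0.126000
  k2 = f(0.240000, 0.230240) = 0.382754
  y ← 0.200000 + (0.24/2)·(0.126000 + 0.382754) = 0.261050
t=0.240000, y=0.261050:
  k1 = f(0.240000, 0.261050) = 0.402164
  k2 = f(0.480000, 0.357570) = 0.687048
  y ← 0.261050 + (0.24/2)·(0.402164 + 0.687048) = 0.391756
t=0.480000, y=0.391756:
  k1 = f(0.480000, 0.391756) = 0.708585
  k2 = f(0.720000, 0.561816) = 1.013329
  y ← 0.391756 + (0.24/2)·(0.708585 + 1.013329) = 0.598386
y(0.72) ≈ 0.5984

0.5984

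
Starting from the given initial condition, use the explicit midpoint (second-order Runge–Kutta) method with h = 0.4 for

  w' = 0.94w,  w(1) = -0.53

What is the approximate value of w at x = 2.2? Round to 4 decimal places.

Midpoint: k1 = f(x_n, w_n); k2 = f(x_n + h/2, w_n + (h/2)·k1); w_{n+1} = w_n + h·k2.
x=1.000000, w=-0.530000:
  k1 = f(1.000000, -0.530000) = -0.498200
  k2 = f(1.200000, -0.629640) = -0.591862
  w ← -0.530000 + 0.4·(-0.591862) = -0.766745
x=1.400000, w=-0.766745:
  k1 = f(1.400000, -0.766745) = -0.720740
  k2 = f(1.600000, -0.910893) = -0.856239
  w ← -0.766745 + 0.4·(-0.856239) = -1.109240
x=1.800000, w=-1.109240:
  k1 = f(1.800000, -1.109240) = -1.042686
  k2 = f(2.000000, -1.317777) = -1.238711
  w ← -1.109240 + 0.4·(-1.238711) = -1.604725
w(2.2) ≈ -1.6047

-1.6047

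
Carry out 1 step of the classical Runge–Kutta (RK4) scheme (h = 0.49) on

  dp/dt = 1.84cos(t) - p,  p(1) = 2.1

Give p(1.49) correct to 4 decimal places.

1.4989

RK4: k1 = f(t_n, p_n); k2 = f(t_n + h/2, p_n + (h/2)·k1); k3 = f(t_n + h/2, p_n + (h/2)·k2); k4 = f(t_n + h, p_n + h·k3); p_{n+1} = p_n + (h/6)·(k1 + 2k2 + 2k3 + k4).
t=1.000000, p=2.100000:
  k1 = f(1.000000, 2.100000) = -1.105844
  k2 = f(1.245000, 1.829068) = -1.240152
  k3 = f(1.245000, 1.796163) = -1.207246
  k4 = f(1.490000, 1.508449) = -1.359946
  p ← 2.100000 + (0.49/6)·(k1 + 2k2 + 2k3 + k4) = 1.498886
p(1.49) ≈ 1.4989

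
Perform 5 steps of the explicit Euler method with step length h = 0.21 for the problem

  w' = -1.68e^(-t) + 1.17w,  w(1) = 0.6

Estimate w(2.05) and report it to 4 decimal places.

Euler: w_{n+1} = w_n + h·f(t_n, w_n).
t=1.000000, w=0.600000: f=0.083963 → w ← 0.600000 + 0.21·0.083963 = 0.617632
t=1.210000, w=0.617632: f=0.221658 → w ← 0.617632 + 0.21·0.221658 = 0.664180
t=1.420000, w=0.664180: f=0.371011 → w ← 0.664180 + 0.21·0.371011 = 0.742093
t=1.630000, w=0.742093: f=0.539087 → w ← 0.742093 + 0.21·0.539087 = 0.855301
t=1.840000, w=0.855301: f=0.733889 → w ← 0.855301 + 0.21·0.733889 = 1.009418
w(2.05) ≈ 1.0094

1.0094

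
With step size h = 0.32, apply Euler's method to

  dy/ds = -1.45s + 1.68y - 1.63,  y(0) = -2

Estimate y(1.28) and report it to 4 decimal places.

Euler: y_{n+1} = y_n + h·f(s_n, y_n).
s=0.000000, y=-2.000000: f=-4.990000 → y ← -2.000000 + 0.32·(-4.990000) = -3.596800
s=0.320000, y=-3.596800: f=-8.136624 → y ← -3.596800 + 0.32·(-8.136624) = -6.200520
s=0.640000, y=-6.200520: f=-12.974873 → y ← -6.200520 + 0.32·(-12.974873) = -10.352479
s=0.960000, y=-10.352479: f=-20.414165 → y ← -10.352479 + 0.32·(-20.414165) = -16.885012
y(1.28) ≈ -16.8850

-16.8850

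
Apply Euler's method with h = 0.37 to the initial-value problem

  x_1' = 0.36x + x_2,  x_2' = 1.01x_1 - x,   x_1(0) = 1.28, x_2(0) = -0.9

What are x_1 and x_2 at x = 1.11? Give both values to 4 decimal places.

Euler on (x_1,x_2): x_1_{n+1} = x_1_n + h·x_1', x_2_{n+1} = x_2_n + h·x_2'.
0.000000: (1.280000, -0.900000); f=(-0.900000, 1.292800) → (0.947000, -0.421664)
0.370000: (0.947000, -0.421664); f=(-0.288464, 0.586470) → (0.840268, -0.204670)
0.740000: (0.840268, -0.204670); f=(0.061730, 0.108671) → (0.863108, -0.164462)
(x_1(1.11), x_2(1.11)) ≈ (0.8631, -0.1645)

0.8631, -0.1645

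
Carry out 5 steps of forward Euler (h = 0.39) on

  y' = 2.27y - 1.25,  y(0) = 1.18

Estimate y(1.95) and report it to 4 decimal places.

Euler: y_{n+1} = y_n + h·f(t_n, y_n).
t=0.000000, y=1.180000: f=1.428600 → y ← 1.180000 + 0.39·1.428600 = 1.737154
t=0.390000, y=1.737154: f=2.693340 → y ← 1.737154 + 0.39·2.693340 = 2.787556
t=0.780000, y=2.787556: f=5.077753 → y ← 2.787556 + 0.39·5.077753 = 4.767880
t=1.170000, y=4.767880: f=9.573088 → y ← 4.767880 + 0.39·9.573088 = 8.501384
t=1.560000, y=8.501384: f=18.048143 → y ← 8.501384 + 0.39·18.048143 = 15.540160
y(1.95) ≈ 15.5402

15.5402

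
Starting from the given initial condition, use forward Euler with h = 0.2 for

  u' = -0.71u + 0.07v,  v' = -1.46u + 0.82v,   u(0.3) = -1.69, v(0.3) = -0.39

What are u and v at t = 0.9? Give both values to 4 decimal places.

Euler on (u,v): u_{n+1} = u_n + h·u', v_{n+1} = v_n + h·v'.
0.300000: (-1.690000, -0.390000); f=(1.172600, 2.147600) → (-1.455480, 0.039520)
0.500000: (-1.455480, 0.039520); f=(1.036157, 2.157407) → (-1.248249, 0.471001)
0.700000: (-1.248249, 0.471001); f=(0.919227, 2.208664) → (-1.064403, 0.912734)
(u(0.9), v(0.9)) ≈ (-1.0644, 0.9127)

-1.0644, 0.9127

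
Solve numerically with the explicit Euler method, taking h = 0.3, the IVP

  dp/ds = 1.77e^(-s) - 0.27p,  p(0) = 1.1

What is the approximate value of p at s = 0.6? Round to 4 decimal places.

1.8104

Euler: p_{n+1} = p_n + h·f(s_n, p_n).
s=0.000000, p=1.100000: f=1.473000 → p ← 1.100000 + 0.3·1.473000 = 1.541900
s=0.300000, p=1.541900: f=0.894935 → p ← 1.541900 + 0.3·0.894935 = 1.810381
p(0.6) ≈ 1.8104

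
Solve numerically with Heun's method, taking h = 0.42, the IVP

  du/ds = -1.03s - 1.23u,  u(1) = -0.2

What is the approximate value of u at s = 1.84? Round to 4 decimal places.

Heun: k1 = f(s_n, u_n); k2 = f(s_n + h, u_n + h·k1); u_{n+1} = u_n + (h/2)·(k1 + k2).
s=1.000000, u=-0.200000:
  k1 = f(1.000000, -0.200000) = -0.784000
  k2 = f(1.420000, -0.529280) = -0.811586
  u ← -0.200000 + (0.42/2)·(-0.784000 + (-0.811586)) = -0.535073
s=1.420000, u=-0.535073:
  k1 = f(1.420000, -0.535073) = -0.804460
  k2 = f(1.840000, -0.872946) = -0.821476
  u ← -0.535073 + (0.42/2)·(-0.804460 + (-0.821476)) = -0.876520
u(1.84) ≈ -0.8765

-0.8765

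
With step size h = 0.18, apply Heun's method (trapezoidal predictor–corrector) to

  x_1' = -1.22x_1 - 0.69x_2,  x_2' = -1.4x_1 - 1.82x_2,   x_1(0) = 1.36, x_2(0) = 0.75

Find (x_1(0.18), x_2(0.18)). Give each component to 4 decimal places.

1.0478, 0.3073

Heun on (x_1,x_2): k1 = f(x_n, state_n); k2 = f(x_n + h, state_n + h·k1); state_{n+1} = state_n + (h/2)·(k1 + k2).
0.000000: (1.360000, 0.750000)
  k1 = (-2.176700, -3.269000)
  predictor → (0.968194, 0.161580)
  k2 = (-1.292687, -1.649547)
  → (1.047755, 0.307331)
(x_1(0.18), x_2(0.18)) ≈ (1.0478, 0.3073)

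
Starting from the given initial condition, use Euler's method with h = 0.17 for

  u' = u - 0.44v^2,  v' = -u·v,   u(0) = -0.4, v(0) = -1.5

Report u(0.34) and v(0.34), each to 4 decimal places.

-0.9364, -1.7753

Euler on (u,v): u_{n+1} = u_n + h·u', v_{n+1} = v_n + h·v'.
0.000000: (-0.400000, -1.500000); f=(-1.390000, -0.600000) → (-0.636300, -1.602000)
0.170000: (-0.636300, -1.602000); f=(-1.765518, -1.019353) → (-0.936438, -1.775290)
(u(0.34), v(0.34)) ≈ (-0.9364, -1.7753)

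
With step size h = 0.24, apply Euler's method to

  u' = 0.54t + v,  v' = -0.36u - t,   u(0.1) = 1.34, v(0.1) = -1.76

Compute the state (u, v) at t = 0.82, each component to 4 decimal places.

0.0990, -2.2458

Euler on (u,v): u_{n+1} = u_n + h·u', v_{n+1} = v_n + h·v'.
0.100000: (1.340000, -1.760000); f=(-1.706000, -0.582400) → (0.930560, -1.899776)
0.340000: (0.930560, -1.899776); f=(-1.716176, -0.675002) → (0.518678, -2.061776)
0.580000: (0.518678, -2.061776); f=(-1.748576, -0.766724) → (0.099019, -2.245790)
(u(0.82), v(0.82)) ≈ (0.0990, -2.2458)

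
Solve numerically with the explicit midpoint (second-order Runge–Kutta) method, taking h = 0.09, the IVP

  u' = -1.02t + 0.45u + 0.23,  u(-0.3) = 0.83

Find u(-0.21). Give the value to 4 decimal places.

Midpoint: k1 = f(t_n, u_n); k2 = f(t_n + h/2, u_n + (h/2)·k1); u_{n+1} = u_n + h·k2.
t=-0.300000, u=0.830000:
  k1 = f(-0.300000, 0.830000) = 0.909500
  k2 = f(-0.255000, 0.870927) = 0.882017
  u ← 0.830000 + 0.09·0.882017 = 0.909382
u(-0.21) ≈ 0.9094

0.9094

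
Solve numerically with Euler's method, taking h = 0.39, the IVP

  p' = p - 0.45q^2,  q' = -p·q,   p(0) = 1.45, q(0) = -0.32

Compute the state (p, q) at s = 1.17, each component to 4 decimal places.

Euler on (p,q): p_{n+1} = p_n + h·p', q_{n+1} = q_n + h·q'.
0.000000: (1.450000, -0.320000); f=(1.403920, 0.464000) → (1.997529, -0.139040)
0.390000: (1.997529, -0.139040); f=(1.988829, 0.277736) → (2.773172, -0.030723)
0.780000: (2.773172, -0.030723); f=(2.772747, 0.085200) → (3.854544, 0.002505)
(p(1.17), q(1.17)) ≈ (3.8545, 0.0025)

3.8545, 0.0025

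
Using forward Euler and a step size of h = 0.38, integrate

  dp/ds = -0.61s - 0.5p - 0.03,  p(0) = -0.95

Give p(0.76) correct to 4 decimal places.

-0.7320

Euler: p_{n+1} = p_n + h·f(s_n, p_n).
s=0.000000, p=-0.950000: f=0.445000 → p ← -0.950000 + 0.38·0.445000 = -0.780900
s=0.380000, p=-0.780900: f=0.128650 → p ← -0.780900 + 0.38·0.128650 = -0.732013
p(0.76) ≈ -0.7320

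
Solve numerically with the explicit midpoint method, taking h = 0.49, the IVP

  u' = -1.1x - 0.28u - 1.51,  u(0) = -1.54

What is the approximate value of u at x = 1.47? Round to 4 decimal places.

-3.8906

Midpoint: k1 = f(x_n, u_n); k2 = f(x_n + h/2, u_n + (h/2)·k1); u_{n+1} = u_n + h·k2.
x=0.000000, u=-1.540000:
  k1 = f(0.000000, -1.540000) = -1.078800
  k2 = f(0.245000, -1.804306) = -1.274294
  u ← -1.540000 + 0.49·(-1.274294) = -2.164404
x=0.490000, u=-2.164404:
  k1 = f(0.490000, -2.164404) = -1.442967
  k2 = f(0.735000, -2.517931) = -1.613479
  u ← -2.164404 + 0.49·(-1.613479) = -2.955009
x=0.980000, u=-2.955009:
  k1 = f(0.980000, -2.955009) = -1.760597
  k2 = f(1.225000, -3.386355) = -1.909320
  u ← -2.955009 + 0.49·(-1.909320) = -3.890576
u(1.47) ≈ -3.8906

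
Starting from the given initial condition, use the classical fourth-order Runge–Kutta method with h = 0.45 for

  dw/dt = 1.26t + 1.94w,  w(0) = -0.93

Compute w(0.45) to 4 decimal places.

RK4: k1 = f(t_n, w_n); k2 = f(t_n + h/2, w_n + (h/2)·k1); k3 = f(t_n + h/2, w_n + (h/2)·k2); k4 = f(t_n + h, w_n + h·k3); w_{n+1} = w_n + (h/6)·(k1 + 2k2 + 2k3 + k4).
t=0.000000, w=-0.930000:
  k1 = f(0.000000, -0.930000) = -1.804200
  k2 = f(0.225000, -1.335945) = -2.308233
  k3 = f(0.225000, -1.449352) = -2.528244
  k4 = f(0.450000, -2.067710) = -3.444357
  w ← -0.930000 + (0.45/6)·(k1 + 2k2 + 2k3 + k4) = -2.049113
w(0.45) ≈ -2.0491

-2.0491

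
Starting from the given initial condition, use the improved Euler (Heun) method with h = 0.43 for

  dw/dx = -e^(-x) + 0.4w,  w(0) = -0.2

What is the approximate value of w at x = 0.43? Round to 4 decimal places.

Heun: k1 = f(x_n, w_n); k2 = f(x_n + h, w_n + h·k1); w_{n+1} = w_n + (h/2)·(k1 + k2).
x=0.000000, w=-0.200000:
  k1 = f(0.000000, -0.200000) = -1.080000
  k2 = f(0.430000, -0.664400) = -0.916269
  w ← -0.200000 + (0.43/2)·(-1.080000 + (-0.916269)) = -0.629198
w(0.43) ≈ -0.6292

-0.6292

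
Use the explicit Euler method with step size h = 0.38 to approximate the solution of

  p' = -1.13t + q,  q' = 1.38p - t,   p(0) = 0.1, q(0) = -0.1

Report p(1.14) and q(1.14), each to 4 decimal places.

-0.5062, -0.5108

Euler on (p,q): p_{n+1} = p_n + h·p', q_{n+1} = q_n + h·q'.
0.000000: (0.100000, -0.100000); f=(-0.100000, 0.138000) → (0.062000, -0.047560)
0.380000: (0.062000, -0.047560); f=(-0.476960, -0.294440) → (-0.119245, -0.159447)
0.760000: (-0.119245, -0.159447); f=(-1.018247, -0.924558) → (-0.506179, -0.510779)
(p(1.14), q(1.14)) ≈ (-0.5062, -0.5108)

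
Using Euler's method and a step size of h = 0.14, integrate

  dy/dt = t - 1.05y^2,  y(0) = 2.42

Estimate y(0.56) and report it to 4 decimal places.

0.9407

Euler: y_{n+1} = y_n + h·f(t_n, y_n).
t=0.000000, y=2.420000: f=-6.149220 → y ← 2.420000 + 0.14·(-6.149220) = 1.559109
t=0.140000, y=1.559109: f=-2.412363 → y ← 1.559109 + 0.14·(-2.412363) = 1.221378
t=0.280000, y=1.221378: f=-1.286354 → y ← 1.221378 + 0.14·(-1.286354) = 1.041289
t=0.420000, y=1.041289: f=-0.718497 → y ← 1.041289 + 0.14·(-0.718497) = 0.940699
y(0.56) ≈ 0.9407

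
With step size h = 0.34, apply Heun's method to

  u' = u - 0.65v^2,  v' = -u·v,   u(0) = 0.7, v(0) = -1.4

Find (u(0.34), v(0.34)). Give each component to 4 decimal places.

Heun on (u,v): k1 = f(s_n, state_n); k2 = f(s_n + h, state_n + h·k1); state_{n+1} = state_n + (h/2)·(k1 + k2).
0.000000: (0.700000, -1.400000)
  k1 = (-0.574000, 0.980000)
  predictor → (0.504840, -1.066800)
  k2 = (-0.234900, 0.538563)
  → (0.562487, -1.141844)
(u(0.34), v(0.34)) ≈ (0.5625, -1.1418)

0.5625, -1.1418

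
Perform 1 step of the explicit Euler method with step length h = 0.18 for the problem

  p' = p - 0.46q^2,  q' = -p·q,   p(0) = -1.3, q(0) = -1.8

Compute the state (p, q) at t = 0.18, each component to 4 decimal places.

Euler on (p,q): p_{n+1} = p_n + h·p', q_{n+1} = q_n + h·q'.
0.000000: (-1.300000, -1.800000); f=(-2.790400, -2.340000) → (-1.802272, -2.221200)
(p(0.18), q(0.18)) ≈ (-1.8023, -2.2212)

-1.8023, -2.2212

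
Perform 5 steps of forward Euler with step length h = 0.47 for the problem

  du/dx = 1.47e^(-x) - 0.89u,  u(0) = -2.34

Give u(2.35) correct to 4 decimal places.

Euler: u_{n+1} = u_n + h·f(x_n, u_n).
x=0.000000, u=-2.340000: f=3.552600 → u ← -2.340000 + 0.47·3.552600 = -0.670278
x=0.470000, u=-0.670278: f=1.515301 → u ← -0.670278 + 0.47·1.515301 = 0.041913
x=0.940000, u=0.041913: f=0.536920 → u ← 0.041913 + 0.47·0.536920 = 0.294266
x=1.410000, u=0.294266: f=0.096994 → u ← 0.294266 + 0.47·0.096994 = 0.339853
x=1.880000, u=0.339853: f=-0.078162 → u ← 0.339853 + 0.47·(-0.078162) = 0.303117
u(2.35) ≈ 0.3031

0.3031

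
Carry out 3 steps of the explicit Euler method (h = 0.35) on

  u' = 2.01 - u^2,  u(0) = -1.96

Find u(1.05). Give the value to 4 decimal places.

Euler: u_{n+1} = u_n + h·f(t_n, u_n).
t=0.000000, u=-1.960000: f=-1.831600 → u ← -1.960000 + 0.35·(-1.831600) = -2.601060
t=0.350000, u=-2.601060: f=-4.755513 → u ← -2.601060 + 0.35·(-4.755513) = -4.265490
t=0.700000, u=-4.265490: f=-16.184401 → u ← -4.265490 + 0.35·(-16.184401) = -9.930030
u(1.05) ≈ -9.9300

-9.9300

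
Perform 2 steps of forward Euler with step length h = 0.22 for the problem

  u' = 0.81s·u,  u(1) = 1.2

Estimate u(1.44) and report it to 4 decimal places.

1.7212

Euler: u_{n+1} = u_n + h·f(s_n, u_n).
s=1.000000, u=1.200000: f=0.972000 → u ← 1.200000 + 0.22·0.972000 = 1.413840
s=1.220000, u=1.413840: f=1.397157 → u ← 1.413840 + 0.22·1.397157 = 1.721214
u(1.44) ≈ 1.7212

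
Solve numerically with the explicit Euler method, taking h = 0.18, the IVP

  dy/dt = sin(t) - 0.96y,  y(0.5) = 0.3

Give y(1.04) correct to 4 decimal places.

0.4589

Euler: y_{n+1} = y_n + h·f(t_n, y_n).
t=0.500000, y=0.300000: f=0.191426 → y ← 0.300000 + 0.18·0.191426 = 0.334457
t=0.680000, y=0.334457: f=0.307715 → y ← 0.334457 + 0.18·0.307715 = 0.389845
t=0.860000, y=0.389845: f=0.383591 → y ← 0.389845 + 0.18·0.383591 = 0.458892
y(1.04) ≈ 0.4589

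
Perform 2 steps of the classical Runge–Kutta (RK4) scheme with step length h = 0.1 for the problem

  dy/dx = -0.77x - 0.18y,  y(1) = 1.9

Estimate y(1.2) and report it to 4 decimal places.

1.6663

RK4: k1 = f(x_n, y_n); k2 = f(x_n + h/2, y_n + (h/2)·k1); k3 = f(x_n + h/2, y_n + (h/2)·k2); k4 = f(x_n + h, y_n + h·k3); y_{n+1} = y_n + (h/6)·(k1 + 2k2 + 2k3 + k4).
x=1.000000, y=1.900000:
  k1 = f(1.000000, 1.900000) = -1.112000
  k2 = f(1.050000, 1.844400) = -1.140492
  k3 = f(1.050000, 1.842975) = -1.140236
  k4 = f(1.100000, 1.785976) = -1.168476
  y ← 1.900000 + (0.1/6)·(k1 + 2k2 + 2k3 + k4) = 1.785968
x=1.100000, y=1.785968:
  k1 = f(1.100000, 1.785968) = -1.168474
  k2 = f(1.150000, 1.727544) = -1.196458
  k3 = f(1.150000, 1.726145) = -1.196206
  k4 = f(1.200000, 1.666347) = -1.223942
  y ← 1.785968 + (0.1/6)·(k1 + 2k2 + 2k3 + k4) = 1.666339
y(1.2) ≈ 1.6663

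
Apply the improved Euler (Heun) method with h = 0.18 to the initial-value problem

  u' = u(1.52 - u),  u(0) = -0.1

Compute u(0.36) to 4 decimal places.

-0.1801

Heun: k1 = f(s_n, u_n); k2 = f(s_n + h, u_n + h·k1); u_{n+1} = u_n + (h/2)·(k1 + k2).
s=0.000000, u=-0.100000:
  k1 = f(0.000000, -0.100000) = -0.162000
  k2 = f(0.180000, -0.129160) = -0.213006
  u ← -0.100000 + (0.18/2)·(-0.162000 + (-0.213006)) = -0.133750
s=0.180000, u=-0.133750:
  k1 = f(0.180000, -0.133750) = -0.221190
  k2 = f(0.360000, -0.173565) = -0.293943
  u ← -0.133750 + (0.18/2)·(-0.221190 + (-0.293943)) = -0.180112
u(0.36) ≈ -0.1801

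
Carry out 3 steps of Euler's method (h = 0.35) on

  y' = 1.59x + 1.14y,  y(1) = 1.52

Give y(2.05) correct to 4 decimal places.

7.2482

Euler: y_{n+1} = y_n + h·f(x_n, y_n).
x=1.000000, y=1.520000: f=3.322800 → y ← 1.520000 + 0.35·3.322800 = 2.682980
x=1.350000, y=2.682980: f=5.205097 → y ← 2.682980 + 0.35·5.205097 = 4.504764
x=1.700000, y=4.504764: f=7.838431 → y ← 4.504764 + 0.35·7.838431 = 7.248215
y(2.05) ≈ 7.2482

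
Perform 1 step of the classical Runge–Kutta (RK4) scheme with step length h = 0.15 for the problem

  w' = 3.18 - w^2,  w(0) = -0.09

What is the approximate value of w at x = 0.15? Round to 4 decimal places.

0.3809

RK4: k1 = f(x_n, w_n); k2 = f(x_n + h/2, w_n + (h/2)·k1); k3 = f(x_n + h/2, w_n + (h/2)·k2); k4 = f(x_n + h, w_n + h·k3); w_{n+1} = w_n + (h/6)·(k1 + 2k2 + 2k3 + k4).
x=0.000000, w=-0.090000:
  k1 = f(0.000000, -0.090000) = 3.171900
  k2 = f(0.075000, 0.147892) = 3.158128
  k3 = f(0.075000, 0.146860) = 3.158432
  k4 = f(0.150000, 0.383765) = 3.032725
  w ← -0.090000 + (0.15/6)·(k1 + 2k2 + 2k3 + k4) = 0.380944
w(0.15) ≈ 0.3809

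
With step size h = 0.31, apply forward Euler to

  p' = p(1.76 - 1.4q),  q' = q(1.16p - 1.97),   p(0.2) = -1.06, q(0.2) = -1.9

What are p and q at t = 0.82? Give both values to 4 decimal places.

Euler on (p,q): p_{n+1} = p_n + h·p', q_{n+1} = q_n + h·q'.
0.200000: (-1.060000, -1.900000); f=(-4.685200, 6.079240) → (-2.512412, -0.015436)
0.510000: (-2.512412, -0.015436); f=(-4.476138, 0.075394) → (-3.900015, 0.007936)
(p(0.82), q(0.82)) ≈ (-3.9000, 0.0079)

-3.9000, 0.0079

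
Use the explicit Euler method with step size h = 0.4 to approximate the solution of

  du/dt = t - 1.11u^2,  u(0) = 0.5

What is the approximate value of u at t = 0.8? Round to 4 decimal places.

Euler: u_{n+1} = u_n + h·f(t_n, u_n).
t=0.000000, u=0.500000: f=-0.277500 → u ← 0.500000 + 0.4·(-0.277500) = 0.389000
t=0.400000, u=0.389000: f=0.232034 → u ← 0.389000 + 0.4·0.232034 = 0.481813
u(0.8) ≈ 0.4818

0.4818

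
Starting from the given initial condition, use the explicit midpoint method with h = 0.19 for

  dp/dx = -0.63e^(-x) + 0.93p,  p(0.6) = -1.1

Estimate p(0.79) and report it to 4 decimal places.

-1.3771

Midpoint: k1 = f(x_n, p_n); k2 = f(x_n + h/2, p_n + (h/2)·k1); p_{n+1} = p_n + h·k2.
x=0.600000, p=-1.100000:
  k1 = f(0.600000, -1.100000) = -1.368751
  k2 = f(0.695000, -1.230031) = -1.458346
  p ← -1.100000 + 0.19·(-1.458346) = -1.377086
p(0.79) ≈ -1.3771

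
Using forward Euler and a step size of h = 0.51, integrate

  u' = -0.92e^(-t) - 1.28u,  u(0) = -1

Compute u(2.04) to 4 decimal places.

-0.2285

Euler: u_{n+1} = u_n + h·f(t_n, u_n).
t=0.000000, u=-1.000000: f=0.360000 → u ← -1.000000 + 0.51·0.360000 = -0.816400
t=0.510000, u=-0.816400: f=0.492536 → u ← -0.816400 + 0.51·0.492536 = -0.565207
t=1.020000, u=-0.565207: f=0.391717 → u ← -0.565207 + 0.51·0.391717 = -0.365431
t=1.530000, u=-0.365431: f=0.268539 → u ← -0.365431 + 0.51·0.268539 = -0.228476
u(2.04) ≈ -0.2285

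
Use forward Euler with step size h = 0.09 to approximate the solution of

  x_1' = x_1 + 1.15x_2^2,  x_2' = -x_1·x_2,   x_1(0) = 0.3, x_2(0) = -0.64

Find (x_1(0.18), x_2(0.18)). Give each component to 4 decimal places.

0.4428, -0.6020

Euler on (x_1,x_2): x_1_{n+1} = x_1_n + h·x_1', x_2_{n+1} = x_2_n + h·x_2'.
0.000000: (0.300000, -0.640000); f=(0.771040, 0.192000) → (0.369394, -0.622720)
0.090000: (0.369394, -0.622720); f=(0.815341, 0.230029) → (0.442774, -0.602017)
(x_1(0.18), x_2(0.18)) ≈ (0.4428, -0.6020)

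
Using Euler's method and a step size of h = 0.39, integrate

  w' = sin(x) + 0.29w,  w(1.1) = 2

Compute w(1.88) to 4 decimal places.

Euler: w_{n+1} = w_n + h·f(x_n, w_n).
x=1.100000, w=2.000000: f=1.471207 → w ← 2.000000 + 0.39·1.471207 = 2.573771
x=1.490000, w=2.573771: f=1.743131 → w ← 2.573771 + 0.39·1.743131 = 3.253592
w(1.88) ≈ 3.2536

3.2536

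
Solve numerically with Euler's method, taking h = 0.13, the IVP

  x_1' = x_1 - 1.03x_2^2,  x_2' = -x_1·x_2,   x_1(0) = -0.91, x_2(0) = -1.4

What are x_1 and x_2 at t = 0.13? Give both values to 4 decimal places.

-1.2907, -1.5656

Euler on (x_1,x_2): x_1_{n+1} = x_1_n + h·x_1', x_2_{n+1} = x_2_n + h·x_2'.
0.000000: (-0.910000, -1.400000); f=(-2.928800, -1.274000) → (-1.290744, -1.565620)
(x_1(0.13), x_2(0.13)) ≈ (-1.2907, -1.5656)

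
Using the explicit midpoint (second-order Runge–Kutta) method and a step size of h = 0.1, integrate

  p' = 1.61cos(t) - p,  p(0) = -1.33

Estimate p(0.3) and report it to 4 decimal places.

-0.5758

Midpoint: k1 = f(t_n, p_n); k2 = f(t_n + h/2, p_n + (h/2)·k1); p_{n+1} = p_n + h·k2.
t=0.000000, p=-1.330000:
  k1 = f(0.000000, -1.330000) = 2.940000
  k2 = f(0.050000, -1.183000) = 2.790988
  p ← -1.330000 + 0.1·2.790988 = -1.050901
t=0.100000, p=-1.050901:
  k1 = f(0.100000, -1.050901) = 2.652858
  k2 = f(0.150000, -0.918258) = 2.510180
  p ← -1.050901 + 0.1·2.510180 = -0.799883
t=0.200000, p=-0.799883:
  k1 = f(0.200000, -0.799883) = 2.377790
  k2 = f(0.250000, -0.680994) = 2.240943
  p ← -0.799883 + 0.1·2.240943 = -0.575789
p(0.3) ≈ -0.5758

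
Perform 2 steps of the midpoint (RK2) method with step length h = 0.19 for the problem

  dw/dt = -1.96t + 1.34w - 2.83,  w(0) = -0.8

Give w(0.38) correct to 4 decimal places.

-2.8721

Midpoint: k1 = f(t_n, w_n); k2 = f(t_n + h/2, w_n + (h/2)·k1); w_{n+1} = w_n + h·k2.
t=0.000000, w=-0.800000:
  k1 = f(0.000000, -0.800000) = -3.902000
  k2 = f(0.095000, -1.170690) = -4.584925
  w ← -0.800000 + 0.19·(-4.584925) = -1.671136
t=0.190000, w=-1.671136:
  k1 = f(0.190000, -1.671136) = -5.441722
  k2 = f(0.285000, -2.188099) = -6.320653
  w ← -1.671136 + 0.19·(-6.320653) = -2.872060
w(0.38) ≈ -2.8721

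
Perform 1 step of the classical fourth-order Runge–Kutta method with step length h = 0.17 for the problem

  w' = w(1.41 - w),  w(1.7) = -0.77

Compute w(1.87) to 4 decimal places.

RK4: k1 = f(s_n, w_n); k2 = f(s_n + h/2, w_n + (h/2)·k1); k3 = f(s_n + h/2, w_n + (h/2)·k2); k4 = f(s_n + h, w_n + h·k3); w_{n+1} = w_n + (h/6)·(k1 + 2k2 + 2k3 + k4).
s=1.700000, w=-0.770000:
  k1 = f(1.700000, -0.770000) = -1.678600
  k2 = f(1.785000, -0.912681) = -2.119867
  k3 = f(1.785000, -0.950189) = -2.242625
  k4 = f(1.870000, -1.151246) = -2.948625
  w ← -0.770000 + (0.17/6)·(k1 + 2k2 + 2k3 + k4) = -1.148313
w(1.87) ≈ -1.1483

-1.1483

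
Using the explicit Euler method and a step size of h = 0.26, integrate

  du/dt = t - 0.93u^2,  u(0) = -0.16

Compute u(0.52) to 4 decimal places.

-0.1053

Euler: u_{n+1} = u_n + h·f(t_n, u_n).
t=0.000000, u=-0.160000: f=-0.023808 → u ← -0.160000 + 0.26·(-0.023808) = -0.166190
t=0.260000, u=-0.166190: f=0.234314 → u ← -0.166190 + 0.26·0.234314 = -0.105268
u(0.52) ≈ -0.1053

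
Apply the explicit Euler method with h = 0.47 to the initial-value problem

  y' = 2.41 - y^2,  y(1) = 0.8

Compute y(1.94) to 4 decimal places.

Euler: y_{n+1} = y_n + h·f(t_n, y_n).
t=1.000000, y=0.800000: f=1.770000 → y ← 0.800000 + 0.47·1.770000 = 1.631900
t=1.470000, y=1.631900: f=-0.253098 → y ← 1.631900 + 0.47·(-0.253098) = 1.512944
y(1.94) ≈ 1.5129

1.5129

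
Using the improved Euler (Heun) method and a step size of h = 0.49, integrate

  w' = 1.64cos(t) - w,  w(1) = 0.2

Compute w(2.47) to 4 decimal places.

-0.3795

Heun: k1 = f(t_n, w_n); k2 = f(t_n + h, w_n + h·k1); w_{n+1} = w_n + (h/2)·(k1 + k2).
t=1.000000, w=0.200000:
  k1 = f(1.000000, 0.200000) = 0.686096
  k2 = f(1.490000, 0.536187) = -0.403825
  w ← 0.200000 + (0.49/2)·(0.686096 + (-0.403825)) = 0.269156
t=1.490000, w=0.269156:
  k1 = f(1.490000, 0.269156) = -0.136794
  k2 = f(1.980000, 0.202127) = -0.854648
  w ← 0.269156 + (0.49/2)·(-0.136794 + (-0.854648)) = 0.026253
t=1.980000, w=0.026253:
  k1 = f(1.980000, 0.026253) = -0.678774
  k2 = f(2.470000, -0.306347) = -0.977497
  w ← 0.026253 + (0.49/2)·(-0.678774 + (-0.977497)) = -0.379534
w(2.47) ≈ -0.3795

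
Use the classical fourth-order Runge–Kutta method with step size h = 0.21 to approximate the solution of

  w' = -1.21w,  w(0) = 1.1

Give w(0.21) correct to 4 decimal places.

RK4: k1 = f(x_n, w_n); k2 = f(x_n + h/2, w_n + (h/2)·k1); k3 = f(x_n + h/2, w_n + (h/2)·k2); k4 = f(x_n + h, w_n + h·k3); w_{n+1} = w_n + (h/6)·(k1 + 2k2 + 2k3 + k4).
x=0.000000, w=1.100000:
  k1 = f(0.000000, 1.100000) = -1.331000
  k2 = f(0.105000, 0.960245) = -1.161896
  k3 = f(0.105000, 0.978001) = -1.183381
  k4 = f(0.210000, 0.851490) = -1.030303
  w ← 1.100000 + (0.21/6)·(k1 + 2k2 + 2k3 + k4) = 0.853185
w(0.21) ≈ 0.8532

0.8532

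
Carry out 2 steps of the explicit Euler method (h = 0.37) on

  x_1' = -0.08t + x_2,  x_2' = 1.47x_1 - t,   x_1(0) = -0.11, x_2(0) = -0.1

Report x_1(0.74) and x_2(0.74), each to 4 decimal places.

Euler on (x_1,x_2): x_1_{n+1} = x_1_n + h·x_1', x_2_{n+1} = x_2_n + h·x_2'.
0.000000: (-0.110000, -0.100000); f=(-0.100000, -0.161700) → (-0.147000, -0.159829)
0.370000: (-0.147000, -0.159829); f=(-0.189429, -0.586090) → (-0.217089, -0.376682)
(x_1(0.74), x_2(0.74)) ≈ (-0.2171, -0.3767)

-0.2171, -0.3767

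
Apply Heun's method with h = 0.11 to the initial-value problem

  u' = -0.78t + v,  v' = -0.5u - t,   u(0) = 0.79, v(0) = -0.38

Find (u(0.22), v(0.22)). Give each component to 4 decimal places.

0.6769, -0.4857

Heun on (u,v): k1 = f(t_n, state_n); k2 = f(t_n + h, state_n + h·k1); state_{n+1} = state_n + (h/2)·(k1 + k2).
0.000000: (0.790000, -0.380000)
  k1 = (-0.380000, -0.395000)
  predictor → (0.748200, -0.423450)
  k2 = (-0.509250, -0.484100)
  → (0.741091, -0.428351)
0.110000: (0.741091, -0.428351)
  k1 = (-0.514151, -0.480546)
  predictor → (0.684535, -0.481211)
  k2 = (-0.652811, -0.562267)
  → (0.676908, -0.485705)
(u(0.22), v(0.22)) ≈ (0.6769, -0.4857)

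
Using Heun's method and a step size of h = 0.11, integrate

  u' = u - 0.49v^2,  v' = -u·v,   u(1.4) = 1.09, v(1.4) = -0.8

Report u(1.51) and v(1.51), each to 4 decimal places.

Heun on (u,v): k1 = f(t_n, state_n); k2 = f(t_n + h, state_n + h·k1); state_{n+1} = state_n + (h/2)·(k1 + k2).
1.400000: (1.090000, -0.800000)
  k1 = (0.776400, 0.872000)
  predictor → (1.175404, -0.704080)
  k2 = (0.932497, 0.827578)
  → (1.183989, -0.706523)
(u(1.51), v(1.51)) ≈ (1.1840, -0.7065)

1.1840, -0.7065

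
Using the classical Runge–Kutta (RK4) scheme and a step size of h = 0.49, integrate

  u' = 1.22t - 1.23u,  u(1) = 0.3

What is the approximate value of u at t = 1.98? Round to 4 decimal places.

RK4: k1 = f(t_n, u_n); k2 = f(t_n + h/2, u_n + (h/2)·k1); k3 = f(t_n + h/2, u_n + (h/2)·k2); k4 = f(t_n + h, u_n + h·k3); u_{n+1} = u_n + (h/6)·(k1 + 2k2 + 2k3 + k4).
t=1.000000, u=0.300000:
  k1 = f(1.000000, 0.300000) = 0.851000
  k2 = f(1.245000, 0.508495) = 0.893451
  k3 = f(1.245000, 0.518896) = 0.880658
  k4 = f(1.490000, 0.731523) = 0.918027
  u ← 0.300000 + (0.49/6)·(k1 + 2k2 + 2k3 + k4) = 0.734242
t=1.490000, u=0.734242:
  k1 = f(1.490000, 0.734242) = 0.914683
  k2 = f(1.735000, 0.958339) = 0.937943
  k3 = f(1.735000, 0.964038) = 0.930933
  k4 = f(1.980000, 1.190399) = 0.951409
  u ← 0.734242 + (0.49/6)·(k1 + 2k2 + 2k3 + k4) = 1.191889
u(1.98) ≈ 1.1919

1.1919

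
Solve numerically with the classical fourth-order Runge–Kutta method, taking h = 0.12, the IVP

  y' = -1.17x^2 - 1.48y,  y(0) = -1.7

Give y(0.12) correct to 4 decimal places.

RK4: k1 = f(x_n, y_n); k2 = f(x_n + h/2, y_n + (h/2)·k1); k3 = f(x_n + h/2, y_n + (h/2)·k2); k4 = f(x_n + h, y_n + h·k3); y_{n+1} = y_n + (h/6)·(k1 + 2k2 + 2k3 + k4).
x=0.000000, y=-1.700000:
  k1 = f(0.000000, -1.700000) = 2.516000
  k2 = f(0.060000, -1.549040) = 2.288367
  k3 = f(0.060000, -1.562698) = 2.308581
  k4 = f(0.120000, -1.422970) = 2.089148
  y ← -1.700000 + (0.12/6)·(k1 + 2k2 + 2k3 + k4) = -1.424019
y(0.12) ≈ -1.4240

-1.4240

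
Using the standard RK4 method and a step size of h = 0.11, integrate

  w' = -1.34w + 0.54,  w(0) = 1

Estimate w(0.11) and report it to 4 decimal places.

RK4: k1 = f(t_n, w_n); k2 = f(t_n + h/2, w_n + (h/2)·k1); k3 = f(t_n + h/2, w_n + (h/2)·k2); k4 = f(t_n + h, w_n + h·k3); w_{n+1} = w_n + (h/6)·(k1 + 2k2 + 2k3 + k4).
t=0.000000, w=1.000000:
  k1 = f(0.000000, 1.000000) = -0.800000
  k2 = f(0.055000, 0.956000) = -0.741040
  k3 = f(0.055000, 0.959243) = -0.745385
  k4 = f(0.110000, 0.918008) = -0.690130
  w ← 1.000000 + (0.11/6)·(k1 + 2k2 + 2k3 + k4) = 0.918179
w(0.11) ≈ 0.9182

0.9182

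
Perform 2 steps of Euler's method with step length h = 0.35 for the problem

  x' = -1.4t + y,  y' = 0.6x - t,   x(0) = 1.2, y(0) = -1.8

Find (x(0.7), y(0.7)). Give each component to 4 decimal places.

-0.1433, -1.5508

Euler on (x,y): x_{n+1} = x_n + h·x', y_{n+1} = y_n + h·y'.
0.000000: (1.200000, -1.800000); f=(-1.800000, 0.720000) → (0.570000, -1.548000)
0.350000: (0.570000, -1.548000); f=(-2.038000, -0.008000) → (-0.143300, -1.550800)
(x(0.7), y(0.7)) ≈ (-0.1433, -1.5508)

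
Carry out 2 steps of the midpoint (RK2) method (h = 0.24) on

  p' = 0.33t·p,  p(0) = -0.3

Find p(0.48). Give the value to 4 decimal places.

Midpoint: k1 = f(t_n, p_n); k2 = f(t_n + h/2, p_n + (h/2)·k1); p_{n+1} = p_n + h·k2.
t=0.000000, p=-0.300000:
  k1 = f(0.000000, -0.300000) = 0.000000
  k2 = f(0.120000, -0.300000) = -0.011880
  p ← -0.300000 + 0.24·(-0.011880) = -0.302851
t=0.240000, p=-0.302851:
  k1 = f(0.240000, -0.302851) = -0.023986
  k2 = f(0.360000, -0.305729) = -0.036321
  p ← -0.302851 + 0.24·(-0.036321) = -0.311568
p(0.48) ≈ -0.3116

-0.3116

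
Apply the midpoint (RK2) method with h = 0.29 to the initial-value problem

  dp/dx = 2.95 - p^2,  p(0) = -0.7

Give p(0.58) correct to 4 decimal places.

0.8901

Midpoint: k1 = f(x_n, p_n); k2 = f(x_n + h/2, p_n + (h/2)·k1); p_{n+1} = p_n + h·k2.
x=0.000000, p=-0.700000:
  k1 = f(0.000000, -0.700000) = 2.460000
  k2 = f(0.145000, -0.343300) = 2.832145
  p ← -0.700000 + 0.29·2.832145 = 0.121322
x=0.290000, p=0.121322:
  k1 = f(0.290000, 0.121322) = 2.935281
  k2 = f(0.435000, 0.546938) = 2.650859
  p ← 0.121322 + 0.29·2.650859 = 0.890071
p(0.58) ≈ 0.8901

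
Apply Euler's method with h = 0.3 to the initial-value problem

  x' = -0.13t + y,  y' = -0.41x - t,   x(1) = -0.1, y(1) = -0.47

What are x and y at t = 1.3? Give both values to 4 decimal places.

-0.2800, -0.7577

Euler on (x,y): x_{n+1} = x_n + h·x', y_{n+1} = y_n + h·y'.
1.000000: (-0.100000, -0.470000); f=(-0.600000, -0.959000) → (-0.280000, -0.757700)
(x(1.3), y(1.3)) ≈ (-0.2800, -0.7577)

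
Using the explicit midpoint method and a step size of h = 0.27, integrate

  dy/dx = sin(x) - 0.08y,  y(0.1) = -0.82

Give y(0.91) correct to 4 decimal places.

Midpoint: k1 = f(x_n, y_n); k2 = f(x_n + h/2, y_n + (h/2)·k1); y_{n+1} = y_n + h·k2.
x=0.100000, y=-0.820000:
  k1 = f(0.100000, -0.820000) = 0.165433
  k2 = f(0.235000, -0.797666) = 0.296656
  y ← -0.820000 + 0.27·0.296656 = -0.739903
x=0.370000, y=-0.739903:
  k1 = f(0.370000, -0.739903) = 0.420808
  k2 = f(0.505000, -0.683094) = 0.538455
  y ← -0.739903 + 0.27·0.538455 = -0.594520
x=0.640000, y=-0.594520:
  k1 = f(0.640000, -0.594520) = 0.644757
  k2 = f(0.775000, -0.507478) = 0.740314
  y ← -0.594520 + 0.27·0.740314 = -0.394635
y(0.91) ≈ -0.3946

-0.3946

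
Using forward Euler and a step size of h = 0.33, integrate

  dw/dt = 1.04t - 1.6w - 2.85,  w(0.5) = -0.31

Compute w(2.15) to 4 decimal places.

Euler: w_{n+1} = w_n + h·f(t_n, w_n).
t=0.500000, w=-0.310000: f=-1.834000 → w ← -0.310000 + 0.33·(-1.834000) = -0.915220
t=0.830000, w=-0.915220: f=-0.522448 → w ← -0.915220 + 0.33·(-0.522448) = -1.087628
t=1.160000, w=-1.087628: f=0.096605 → w ← -1.087628 + 0.33·0.096605 = -1.055748
t=1.490000, w=-1.055748: f=0.388797 → w ← -1.055748 + 0.33·0.388797 = -0.927445
t=1.820000, w=-0.927445: f=0.526712 → w ← -0.927445 + 0.33·0.526712 = -0.753630
w(2.15) ≈ -0.7536

-0.7536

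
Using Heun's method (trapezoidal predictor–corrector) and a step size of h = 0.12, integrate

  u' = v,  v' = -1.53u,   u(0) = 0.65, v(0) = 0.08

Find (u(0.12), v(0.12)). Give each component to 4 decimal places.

0.6524, -0.0402

Heun on (u,v): k1 = f(x_n, state_n); k2 = f(x_n + h, state_n + h·k1); state_{n+1} = state_n + (h/2)·(k1 + k2).
0.000000: (0.650000, 0.080000)
  k1 = (0.080000, -0.994500)
  predictor → (0.659600, -0.039340)
  k2 = (-0.039340, -1.009188)
  → (0.652440, -0.040221)
(u(0.12), v(0.12)) ≈ (0.6524, -0.0402)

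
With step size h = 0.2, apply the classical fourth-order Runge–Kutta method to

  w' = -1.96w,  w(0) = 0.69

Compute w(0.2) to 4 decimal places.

0.4663

RK4: k1 = f(x_n, w_n); k2 = f(x_n + h/2, w_n + (h/2)·k1); k3 = f(x_n + h/2, w_n + (h/2)·k2); k4 = f(x_n + h, w_n + h·k3); w_{n+1} = w_n + (h/6)·(k1 + 2k2 + 2k3 + k4).
x=0.000000, w=0.690000:
  k1 = f(0.000000, 0.690000) = -1.352400
  k2 = f(0.100000, 0.554760) = -1.087330
  k3 = f(0.100000, 0.581267) = -1.139283
  k4 = f(0.200000, 0.462143) = -0.905801
  w ← 0.690000 + (0.2/6)·(k1 + 2k2 + 2k3 + k4) = 0.466286
w(0.2) ≈ 0.4663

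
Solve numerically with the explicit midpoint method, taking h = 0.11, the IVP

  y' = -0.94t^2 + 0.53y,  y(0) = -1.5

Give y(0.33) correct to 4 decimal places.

-1.7979

Midpoint: k1 = f(t_n, y_n); k2 = f(t_n + h/2, y_n + (h/2)·k1); y_{n+1} = y_n + h·k2.
t=0.000000, y=-1.500000:
  k1 = f(0.000000, -1.500000) = -0.795000
  k2 = f(0.055000, -1.543725) = -0.821018
  y ← -1.500000 + 0.11·(-0.821018) = -1.590312
t=0.110000, y=-1.590312:
  k1 = f(0.110000, -1.590312) = -0.854239
  k2 = f(0.165000, -1.637295) = -0.893358
  y ← -1.590312 + 0.11·(-0.893358) = -1.688581
t=0.220000, y=-1.688581:
  k1 = f(0.220000, -1.688581) = -0.940444
  k2 = f(0.275000, -1.740306) = -0.993450
  y ← -1.688581 + 0.11·(-0.993450) = -1.797861
y(0.33) ≈ -1.7979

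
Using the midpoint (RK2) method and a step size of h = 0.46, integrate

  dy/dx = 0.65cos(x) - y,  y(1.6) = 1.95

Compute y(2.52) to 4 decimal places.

0.6004

Midpoint: k1 = f(x_n, y_n); k2 = f(x_n + h/2, y_n + (h/2)·k1); y_{n+1} = y_n + h·k2.
x=1.600000, y=1.950000:
  k1 = f(1.600000, 1.950000) = -1.968980
  k2 = f(1.830000, 1.497135) = -1.663737
  y ← 1.950000 + 0.46·(-1.663737) = 1.184681
x=2.060000, y=1.184681:
  k1 = f(2.060000, 1.184681) = -1.490131
  k2 = f(2.290000, 0.841951) = -1.270162
  y ← 1.184681 + 0.46·(-1.270162) = 0.600407
y(2.52) ≈ 0.6004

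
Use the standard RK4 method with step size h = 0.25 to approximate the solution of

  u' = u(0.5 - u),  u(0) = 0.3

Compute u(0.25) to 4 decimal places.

RK4: k1 = f(x_n, u_n); k2 = f(x_n + h/2, u_n + (h/2)·k1); k3 = f(x_n + h/2, u_n + (h/2)·k2); k4 = f(x_n + h, u_n + h·k3); u_{n+1} = u_n + (h/6)·(k1 + 2k2 + 2k3 + k4).
x=0.000000, u=0.300000:
  k1 = f(0.000000, 0.300000) = 0.060000
  k2 = f(0.125000, 0.307500) = 0.059194
  k3 = f(0.125000, 0.307399) = 0.059205
  k4 = f(0.250000, 0.314801) = 0.058301
  u ← 0.300000 + (0.25/6)·(k1 + 2k2 + 2k3 + k4) = 0.314796
u(0.25) ≈ 0.3148

0.3148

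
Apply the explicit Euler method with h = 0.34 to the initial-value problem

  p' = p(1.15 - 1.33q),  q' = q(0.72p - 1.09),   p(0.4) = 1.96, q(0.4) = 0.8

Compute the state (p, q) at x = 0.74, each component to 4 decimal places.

Euler on (p,q): p_{n+1} = p_n + h·p', q_{n+1} = q_n + h·q'.
0.400000: (1.960000, 0.800000); f=(0.168560, 0.256960) → (2.017310, 0.887366)
(p(0.74), q(0.74)) ≈ (2.0173, 0.8874)

2.0173, 0.8874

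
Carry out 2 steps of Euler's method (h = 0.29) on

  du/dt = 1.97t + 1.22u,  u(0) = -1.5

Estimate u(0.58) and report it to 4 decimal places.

-2.5835

Euler: u_{n+1} = u_n + h·f(t_n, u_n).
t=0.000000, u=-1.500000: f=-1.830000 → u ← -1.500000 + 0.29·(-1.830000) = -2.030700
t=0.290000, u=-2.030700: f=-1.906154 → u ← -2.030700 + 0.29·(-1.906154) = -2.583485
u(0.58) ≈ -2.5835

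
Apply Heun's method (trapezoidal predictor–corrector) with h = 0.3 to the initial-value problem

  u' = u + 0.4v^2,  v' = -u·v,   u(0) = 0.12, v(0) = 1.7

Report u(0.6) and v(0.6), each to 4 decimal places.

1.0235, 1.2252

Heun on (u,v): k1 = f(x_n, state_n); k2 = f(x_n + h, state_n + h·k1); state_{n+1} = state_n + (h/2)·(k1 + k2).
0.000000: (0.120000, 1.700000)
  k1 = (1.276000, -0.204000)
  predictor → (0.502800, 1.638800)
  k2 = (1.577066, -0.823989)
  → (0.547960, 1.545802)
0.300000: (0.547960, 1.545802)
  k1 = (1.503761, -0.847037)
  predictor → (0.999088, 1.291690)
  k2 = (1.666474, -1.290513)
  → (1.023495, 1.225169)
(u(0.6), v(0.6)) ≈ (1.0235, 1.2252)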